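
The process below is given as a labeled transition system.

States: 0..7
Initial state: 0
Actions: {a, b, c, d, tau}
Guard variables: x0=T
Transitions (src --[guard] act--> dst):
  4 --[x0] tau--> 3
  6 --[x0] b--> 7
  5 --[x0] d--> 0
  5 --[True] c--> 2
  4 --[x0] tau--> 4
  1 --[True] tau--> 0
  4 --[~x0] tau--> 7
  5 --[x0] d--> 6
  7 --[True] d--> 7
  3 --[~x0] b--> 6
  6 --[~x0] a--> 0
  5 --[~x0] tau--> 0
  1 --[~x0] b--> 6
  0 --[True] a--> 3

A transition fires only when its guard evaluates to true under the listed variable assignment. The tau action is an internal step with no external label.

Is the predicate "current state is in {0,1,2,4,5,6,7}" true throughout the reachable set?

Answer: INVARIANT VIOLATED at state 3

Analysis:
Allowed set {0,1,2,4,5,6,7}
Reachable = {0,3}
  0: safe
  3: VIOLATES
counterexample path to 3: a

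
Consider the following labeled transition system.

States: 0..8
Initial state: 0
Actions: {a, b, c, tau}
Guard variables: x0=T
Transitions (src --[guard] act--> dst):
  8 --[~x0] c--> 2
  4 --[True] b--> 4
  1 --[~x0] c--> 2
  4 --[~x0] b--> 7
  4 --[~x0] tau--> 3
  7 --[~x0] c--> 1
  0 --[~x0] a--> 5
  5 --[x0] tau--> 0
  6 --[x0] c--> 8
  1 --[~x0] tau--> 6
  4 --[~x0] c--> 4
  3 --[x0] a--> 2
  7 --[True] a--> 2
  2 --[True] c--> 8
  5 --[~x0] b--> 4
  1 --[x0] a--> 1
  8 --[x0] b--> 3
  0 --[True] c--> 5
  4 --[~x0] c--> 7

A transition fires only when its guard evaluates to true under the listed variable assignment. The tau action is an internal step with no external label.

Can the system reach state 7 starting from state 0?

9 transition(s) survive guard evaluation.
Layer 0: {0}
Layer 1: {5}  now seen {0,5}
Reach set: {0,5}

Answer: UNREACHABLE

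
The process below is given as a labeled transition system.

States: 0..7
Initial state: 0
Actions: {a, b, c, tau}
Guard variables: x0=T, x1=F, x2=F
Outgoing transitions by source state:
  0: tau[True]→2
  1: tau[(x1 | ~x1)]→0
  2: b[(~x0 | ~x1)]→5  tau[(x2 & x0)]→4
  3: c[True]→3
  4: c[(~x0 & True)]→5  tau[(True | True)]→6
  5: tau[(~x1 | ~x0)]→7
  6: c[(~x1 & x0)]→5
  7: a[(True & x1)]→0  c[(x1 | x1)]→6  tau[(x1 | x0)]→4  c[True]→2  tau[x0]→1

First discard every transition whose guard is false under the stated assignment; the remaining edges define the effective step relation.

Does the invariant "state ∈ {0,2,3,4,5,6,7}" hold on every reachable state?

Inv-set: {0,2,3,4,5,6,7}
R = {0,1,2,4,5,6,7}
  0: ok
  1: ✗ unsafe
  2: ok
  4: ok
  5: ok
  6: ok
  7: ok
counterexample path to 1: tau·b·tau·tau

Answer: INVARIANT VIOLATED at state 1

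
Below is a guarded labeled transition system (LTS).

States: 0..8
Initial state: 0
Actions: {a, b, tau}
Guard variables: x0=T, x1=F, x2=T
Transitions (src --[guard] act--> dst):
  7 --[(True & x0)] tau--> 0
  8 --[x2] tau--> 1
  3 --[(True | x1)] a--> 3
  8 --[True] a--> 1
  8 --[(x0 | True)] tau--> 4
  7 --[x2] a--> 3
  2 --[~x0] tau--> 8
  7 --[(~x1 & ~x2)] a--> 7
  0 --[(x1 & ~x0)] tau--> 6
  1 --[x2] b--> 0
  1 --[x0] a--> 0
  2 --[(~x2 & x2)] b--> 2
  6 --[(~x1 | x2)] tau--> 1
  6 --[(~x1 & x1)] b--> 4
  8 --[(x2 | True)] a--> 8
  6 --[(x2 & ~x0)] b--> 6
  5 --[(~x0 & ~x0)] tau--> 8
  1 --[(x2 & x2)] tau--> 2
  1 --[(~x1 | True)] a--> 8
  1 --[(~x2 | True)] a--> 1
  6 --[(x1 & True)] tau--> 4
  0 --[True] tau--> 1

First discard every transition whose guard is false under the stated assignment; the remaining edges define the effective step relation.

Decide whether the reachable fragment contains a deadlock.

Answer: DEADLOCK at state 2

Analysis:
R = {0,1,2,4,8}
  0: tau→1  [1 exit(s)]
  1: a→0  a→1  a→8  b→0  tau→2  [5 exit(s)]
  2: ∅  [no exit]
  4: ∅  [no exit]
  8: a→1  a→8  tau→1  tau→4  [4 exit(s)]
trace reaching 2: tau·tau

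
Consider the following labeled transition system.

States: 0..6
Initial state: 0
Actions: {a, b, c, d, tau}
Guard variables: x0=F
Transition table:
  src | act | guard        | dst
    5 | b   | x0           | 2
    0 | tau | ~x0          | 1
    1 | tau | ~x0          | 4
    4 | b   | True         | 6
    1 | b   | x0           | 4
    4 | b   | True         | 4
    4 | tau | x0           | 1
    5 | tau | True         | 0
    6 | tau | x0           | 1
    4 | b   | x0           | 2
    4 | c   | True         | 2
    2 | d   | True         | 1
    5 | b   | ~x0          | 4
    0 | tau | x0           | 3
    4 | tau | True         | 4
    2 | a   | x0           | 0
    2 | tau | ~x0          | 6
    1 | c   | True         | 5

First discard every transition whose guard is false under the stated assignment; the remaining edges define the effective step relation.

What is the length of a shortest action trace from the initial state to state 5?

BFS to 5:
  L0 = {0}
  L1 = {1}
  L2 = {4,5}
depth(5)=2, e.g. tau·c

Answer: 2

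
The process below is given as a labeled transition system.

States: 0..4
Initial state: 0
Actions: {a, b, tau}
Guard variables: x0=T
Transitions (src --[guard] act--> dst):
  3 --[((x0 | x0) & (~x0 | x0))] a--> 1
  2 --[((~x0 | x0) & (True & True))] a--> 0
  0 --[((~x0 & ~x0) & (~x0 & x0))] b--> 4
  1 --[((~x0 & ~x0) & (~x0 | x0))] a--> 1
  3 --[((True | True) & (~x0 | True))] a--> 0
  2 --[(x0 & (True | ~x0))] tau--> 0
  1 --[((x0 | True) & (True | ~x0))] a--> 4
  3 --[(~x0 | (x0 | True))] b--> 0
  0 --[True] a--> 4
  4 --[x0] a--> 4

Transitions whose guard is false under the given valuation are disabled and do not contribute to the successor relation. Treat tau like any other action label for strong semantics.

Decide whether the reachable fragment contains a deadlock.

Answer: DEADLOCK-FREE

Analysis:
Reach set: {0,4}
  0: a→4  [deg 1]
  4: a→4  [deg 1]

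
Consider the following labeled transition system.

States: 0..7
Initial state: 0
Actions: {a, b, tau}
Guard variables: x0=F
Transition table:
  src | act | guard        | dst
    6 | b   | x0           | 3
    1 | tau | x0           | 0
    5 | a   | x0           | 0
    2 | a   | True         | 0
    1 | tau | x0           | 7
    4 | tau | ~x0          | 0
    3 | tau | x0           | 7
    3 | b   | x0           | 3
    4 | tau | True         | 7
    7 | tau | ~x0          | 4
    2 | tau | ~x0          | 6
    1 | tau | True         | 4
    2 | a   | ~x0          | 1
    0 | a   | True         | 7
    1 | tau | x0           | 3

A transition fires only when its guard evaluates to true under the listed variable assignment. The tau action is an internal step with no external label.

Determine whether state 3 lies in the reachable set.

8 transition(s) survive guard evaluation.
depth 0: {0}
depth 1: {7}  now seen {0,7}
depth 2: {4}  now seen {0,4,7}
Reach set: {0,4,7}

Answer: UNREACHABLE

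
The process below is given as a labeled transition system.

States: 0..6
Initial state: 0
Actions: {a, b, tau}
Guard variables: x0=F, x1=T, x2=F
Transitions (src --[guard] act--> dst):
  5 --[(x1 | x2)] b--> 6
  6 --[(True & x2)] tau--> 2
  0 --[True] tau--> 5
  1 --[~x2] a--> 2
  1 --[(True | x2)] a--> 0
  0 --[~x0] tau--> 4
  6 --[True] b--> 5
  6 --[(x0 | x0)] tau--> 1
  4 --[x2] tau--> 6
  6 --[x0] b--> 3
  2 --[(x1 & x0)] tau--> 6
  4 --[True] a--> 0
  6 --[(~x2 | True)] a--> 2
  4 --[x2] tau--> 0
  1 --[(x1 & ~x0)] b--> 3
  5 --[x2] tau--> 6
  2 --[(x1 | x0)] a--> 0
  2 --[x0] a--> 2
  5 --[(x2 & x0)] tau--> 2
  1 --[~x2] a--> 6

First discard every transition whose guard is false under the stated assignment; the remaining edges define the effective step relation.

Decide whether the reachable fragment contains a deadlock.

Reach set: {0,2,4,5,6}
  0: tau→4  tau→5  [2 exit(s)]
  2: a→0  [1 exit(s)]
  4: a→0  [1 exit(s)]
  5: b→6  [1 exit(s)]
  6: a→2  b→5  [2 exit(s)]

Answer: DEADLOCK-FREE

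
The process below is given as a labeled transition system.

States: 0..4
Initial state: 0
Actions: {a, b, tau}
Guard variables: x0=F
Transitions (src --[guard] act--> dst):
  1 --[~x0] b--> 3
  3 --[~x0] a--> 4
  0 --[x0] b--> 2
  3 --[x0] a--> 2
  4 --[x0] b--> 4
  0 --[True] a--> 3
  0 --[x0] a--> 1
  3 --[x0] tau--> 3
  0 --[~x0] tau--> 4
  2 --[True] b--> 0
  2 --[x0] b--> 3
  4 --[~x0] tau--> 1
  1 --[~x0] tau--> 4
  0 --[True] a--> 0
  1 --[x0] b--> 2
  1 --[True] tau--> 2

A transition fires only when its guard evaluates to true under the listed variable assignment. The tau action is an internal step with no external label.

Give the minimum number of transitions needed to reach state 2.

Breadth-first toward 2:
  Layer 0: {0}
  Layer 1: {3,4}
  Layer 2: {1}
  Layer 3: {2}
first hit 2 at d=3 via tau·tau·tau

Answer: 3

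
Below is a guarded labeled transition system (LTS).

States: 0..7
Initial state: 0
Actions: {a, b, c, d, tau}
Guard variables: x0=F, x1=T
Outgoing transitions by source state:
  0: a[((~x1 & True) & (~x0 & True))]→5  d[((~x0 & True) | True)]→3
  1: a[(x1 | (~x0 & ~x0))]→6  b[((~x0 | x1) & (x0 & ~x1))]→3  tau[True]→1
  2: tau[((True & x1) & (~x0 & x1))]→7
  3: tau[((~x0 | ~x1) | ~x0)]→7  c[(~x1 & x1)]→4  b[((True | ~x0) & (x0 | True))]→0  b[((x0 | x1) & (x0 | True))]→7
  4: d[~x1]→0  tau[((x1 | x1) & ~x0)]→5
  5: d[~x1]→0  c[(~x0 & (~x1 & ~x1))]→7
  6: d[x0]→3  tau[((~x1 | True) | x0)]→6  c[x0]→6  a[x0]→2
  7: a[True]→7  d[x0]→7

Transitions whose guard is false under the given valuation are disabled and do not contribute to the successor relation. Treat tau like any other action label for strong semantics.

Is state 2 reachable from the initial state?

10 transition(s) survive guard evaluation.
L0 = {0}
L1 = {3}  total {0,3}
L2 = {7}  total {0,3,7}
R = {0,3,7}

Answer: UNREACHABLE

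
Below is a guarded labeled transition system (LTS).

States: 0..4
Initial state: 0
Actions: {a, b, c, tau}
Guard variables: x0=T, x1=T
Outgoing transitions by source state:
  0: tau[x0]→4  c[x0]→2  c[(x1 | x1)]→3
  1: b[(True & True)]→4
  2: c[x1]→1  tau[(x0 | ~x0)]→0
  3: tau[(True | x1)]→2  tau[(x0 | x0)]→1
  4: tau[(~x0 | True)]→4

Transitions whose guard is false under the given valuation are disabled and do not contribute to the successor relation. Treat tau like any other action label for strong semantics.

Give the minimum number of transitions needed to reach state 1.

BFS to 1:
  L0 = {0}
  L1 = {2,3,4}
  L2 = {1}
1 enters at depth 2; path c·c

Answer: 2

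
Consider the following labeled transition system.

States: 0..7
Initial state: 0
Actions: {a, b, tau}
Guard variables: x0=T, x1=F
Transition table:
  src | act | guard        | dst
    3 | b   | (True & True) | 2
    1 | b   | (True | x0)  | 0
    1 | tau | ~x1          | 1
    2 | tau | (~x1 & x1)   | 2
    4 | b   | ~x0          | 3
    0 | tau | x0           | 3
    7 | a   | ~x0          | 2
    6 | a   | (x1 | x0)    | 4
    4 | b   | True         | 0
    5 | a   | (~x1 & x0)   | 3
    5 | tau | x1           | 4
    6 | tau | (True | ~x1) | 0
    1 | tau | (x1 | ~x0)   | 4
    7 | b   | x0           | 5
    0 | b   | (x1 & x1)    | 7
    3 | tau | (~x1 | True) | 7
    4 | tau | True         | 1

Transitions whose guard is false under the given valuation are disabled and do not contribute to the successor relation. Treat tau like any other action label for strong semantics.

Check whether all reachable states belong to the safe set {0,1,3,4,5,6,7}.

Inv-set: {0,1,3,4,5,6,7}
Reach set: {0,2,3,5,7}
  0: ok
  2: VIOLATES
  3: ok
  5: ok
  7: ok
reach 2 via tau·b — violates

Answer: INVARIANT VIOLATED at state 2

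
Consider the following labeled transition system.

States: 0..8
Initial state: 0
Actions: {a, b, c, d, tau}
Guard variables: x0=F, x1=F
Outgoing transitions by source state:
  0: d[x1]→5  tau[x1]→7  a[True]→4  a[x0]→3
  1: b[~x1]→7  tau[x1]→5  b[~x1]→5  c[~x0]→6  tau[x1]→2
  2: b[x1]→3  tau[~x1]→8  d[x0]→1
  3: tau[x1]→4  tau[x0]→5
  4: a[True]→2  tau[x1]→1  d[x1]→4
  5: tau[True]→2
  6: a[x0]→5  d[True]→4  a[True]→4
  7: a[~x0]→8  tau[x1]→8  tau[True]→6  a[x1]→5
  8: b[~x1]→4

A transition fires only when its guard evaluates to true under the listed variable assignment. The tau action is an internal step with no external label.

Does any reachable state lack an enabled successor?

Reachable = {0,2,4,8}
  0: a→4  [1 exit(s)]
  2: tau→8  [1 exit(s)]
  4: a→2  [1 exit(s)]
  8: b→4  [1 exit(s)]

Answer: DEADLOCK-FREE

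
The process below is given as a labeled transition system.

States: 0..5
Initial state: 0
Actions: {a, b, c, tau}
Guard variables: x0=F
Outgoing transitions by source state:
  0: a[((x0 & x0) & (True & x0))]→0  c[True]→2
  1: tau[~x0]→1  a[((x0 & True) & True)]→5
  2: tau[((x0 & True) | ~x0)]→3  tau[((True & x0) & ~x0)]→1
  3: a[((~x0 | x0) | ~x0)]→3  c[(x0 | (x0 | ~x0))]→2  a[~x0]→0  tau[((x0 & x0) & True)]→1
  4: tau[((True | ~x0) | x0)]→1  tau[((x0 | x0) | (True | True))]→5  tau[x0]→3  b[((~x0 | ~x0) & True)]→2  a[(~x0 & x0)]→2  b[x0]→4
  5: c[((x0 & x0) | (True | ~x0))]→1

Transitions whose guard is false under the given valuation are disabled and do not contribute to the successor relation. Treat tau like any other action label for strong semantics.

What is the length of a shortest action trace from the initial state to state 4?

Answer: UNREACHABLE

Working:
Breadth-first toward 4:
  L0 = {0}
  L1 = {2}
  L2 = {3}
4 never appears.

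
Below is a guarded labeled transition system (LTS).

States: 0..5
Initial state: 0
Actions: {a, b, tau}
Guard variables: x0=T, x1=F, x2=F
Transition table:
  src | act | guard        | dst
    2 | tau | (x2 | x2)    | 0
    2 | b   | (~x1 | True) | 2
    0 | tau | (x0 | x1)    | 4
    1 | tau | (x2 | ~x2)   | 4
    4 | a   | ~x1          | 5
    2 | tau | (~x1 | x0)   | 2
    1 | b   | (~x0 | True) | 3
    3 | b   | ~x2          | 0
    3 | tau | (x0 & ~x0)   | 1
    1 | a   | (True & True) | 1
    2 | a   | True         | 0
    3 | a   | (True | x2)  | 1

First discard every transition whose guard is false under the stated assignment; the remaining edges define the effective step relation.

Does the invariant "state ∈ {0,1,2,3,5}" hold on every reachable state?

Answer: INVARIANT VIOLATED at state 4

Analysis:
Allowed set {0,1,2,3,5}
Reach set: {0,4,5}
  0: safe
  4: ✗ unsafe
  5: safe
reach 4 via tau — violates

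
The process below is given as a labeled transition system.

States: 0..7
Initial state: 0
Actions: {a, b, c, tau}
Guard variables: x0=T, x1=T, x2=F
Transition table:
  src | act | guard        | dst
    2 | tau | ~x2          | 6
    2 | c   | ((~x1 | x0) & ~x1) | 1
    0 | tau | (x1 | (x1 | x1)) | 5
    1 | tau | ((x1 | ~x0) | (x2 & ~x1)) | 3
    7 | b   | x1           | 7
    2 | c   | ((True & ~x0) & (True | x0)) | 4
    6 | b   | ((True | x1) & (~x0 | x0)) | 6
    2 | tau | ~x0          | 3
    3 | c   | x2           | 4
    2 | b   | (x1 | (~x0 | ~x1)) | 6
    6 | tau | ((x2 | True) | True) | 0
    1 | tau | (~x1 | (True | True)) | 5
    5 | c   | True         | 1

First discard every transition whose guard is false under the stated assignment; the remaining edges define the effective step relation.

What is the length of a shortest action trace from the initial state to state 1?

Answer: 2

Analysis:
Layered search for 1:
  depth 0: {0}
  depth 1: {5}
  depth 2: {1}
first hit 1 at d=2 via tau·c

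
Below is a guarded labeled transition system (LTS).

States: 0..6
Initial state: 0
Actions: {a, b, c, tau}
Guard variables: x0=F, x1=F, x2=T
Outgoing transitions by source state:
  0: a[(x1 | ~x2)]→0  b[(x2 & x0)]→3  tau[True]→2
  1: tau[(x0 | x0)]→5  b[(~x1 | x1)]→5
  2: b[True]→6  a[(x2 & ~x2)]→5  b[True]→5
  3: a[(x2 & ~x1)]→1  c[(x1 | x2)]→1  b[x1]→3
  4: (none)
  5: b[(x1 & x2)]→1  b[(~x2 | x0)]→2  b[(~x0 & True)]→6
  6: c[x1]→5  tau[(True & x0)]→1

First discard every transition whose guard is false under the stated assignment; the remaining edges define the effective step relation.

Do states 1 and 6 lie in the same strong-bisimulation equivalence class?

Refine partition for ~:
  P[0] = {{0,1,2,3,4,5,6}}
  P[1] = {{0},{1,2,5},{3},{4,6}}
  P[2] = {{0},{1},{2},{3},{4,6},{5}}
Fixed point at round 3; 6 class(es).
[1]={1}  [6]={4,6}

Answer: NOT BISIMILAR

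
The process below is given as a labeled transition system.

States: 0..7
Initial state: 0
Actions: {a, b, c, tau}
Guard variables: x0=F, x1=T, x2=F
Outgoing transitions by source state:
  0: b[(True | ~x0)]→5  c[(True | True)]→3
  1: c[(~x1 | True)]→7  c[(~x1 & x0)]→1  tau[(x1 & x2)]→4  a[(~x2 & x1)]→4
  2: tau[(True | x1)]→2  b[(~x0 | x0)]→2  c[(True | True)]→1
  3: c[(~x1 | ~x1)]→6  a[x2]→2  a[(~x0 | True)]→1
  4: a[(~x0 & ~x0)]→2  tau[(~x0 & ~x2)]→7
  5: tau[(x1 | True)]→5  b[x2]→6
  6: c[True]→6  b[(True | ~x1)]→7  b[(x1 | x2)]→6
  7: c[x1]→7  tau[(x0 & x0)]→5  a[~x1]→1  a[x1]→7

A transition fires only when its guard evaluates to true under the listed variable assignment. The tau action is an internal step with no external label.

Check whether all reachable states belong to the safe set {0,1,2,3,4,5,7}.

Answer: INVARIANT HOLDS

Working:
Safe = {0,1,2,3,4,5,7}
R = {0,1,2,3,4,5,7}
  0: ok
  1: ok
  2: ok
  3: ok
  4: ok
  5: ok
  7: ok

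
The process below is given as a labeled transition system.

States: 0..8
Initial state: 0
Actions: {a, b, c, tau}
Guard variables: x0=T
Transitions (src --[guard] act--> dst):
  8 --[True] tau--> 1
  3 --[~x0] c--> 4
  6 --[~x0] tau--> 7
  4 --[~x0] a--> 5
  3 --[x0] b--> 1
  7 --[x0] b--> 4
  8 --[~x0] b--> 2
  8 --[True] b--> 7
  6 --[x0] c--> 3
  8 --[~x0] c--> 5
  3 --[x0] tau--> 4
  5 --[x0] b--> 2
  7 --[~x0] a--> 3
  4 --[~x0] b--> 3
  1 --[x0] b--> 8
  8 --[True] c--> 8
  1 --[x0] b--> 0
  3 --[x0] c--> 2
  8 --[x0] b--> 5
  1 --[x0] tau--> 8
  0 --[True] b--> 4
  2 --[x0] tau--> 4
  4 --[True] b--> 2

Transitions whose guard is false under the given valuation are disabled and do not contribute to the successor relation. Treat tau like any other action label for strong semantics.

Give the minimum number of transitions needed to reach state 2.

BFS to 2:
  Layer 0: {0}
  Layer 1: {4}
  Layer 2: {2}
2 enters at depth 2; path b·b

Answer: 2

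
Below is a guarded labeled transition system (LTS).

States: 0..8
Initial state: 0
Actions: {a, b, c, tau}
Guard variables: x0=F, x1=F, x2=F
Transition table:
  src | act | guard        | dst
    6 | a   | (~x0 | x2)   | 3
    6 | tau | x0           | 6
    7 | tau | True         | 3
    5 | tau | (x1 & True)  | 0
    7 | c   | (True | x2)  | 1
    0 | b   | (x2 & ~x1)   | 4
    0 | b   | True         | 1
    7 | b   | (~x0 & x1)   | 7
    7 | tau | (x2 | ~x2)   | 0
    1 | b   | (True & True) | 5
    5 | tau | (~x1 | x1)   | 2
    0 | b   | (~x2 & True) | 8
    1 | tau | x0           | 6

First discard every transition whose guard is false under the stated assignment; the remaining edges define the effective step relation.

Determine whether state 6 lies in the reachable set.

Answer: UNREACHABLE

Trace:
Guard filter leaves 8 enabled edge(s).
depth 0: {0}
depth 1: {1,8}  now seen {0,1,8}
depth 2: {5}  now seen {0,1,5,8}
depth 3: {2}  now seen {0,1,2,5,8}
Reach set: {0,1,2,5,8}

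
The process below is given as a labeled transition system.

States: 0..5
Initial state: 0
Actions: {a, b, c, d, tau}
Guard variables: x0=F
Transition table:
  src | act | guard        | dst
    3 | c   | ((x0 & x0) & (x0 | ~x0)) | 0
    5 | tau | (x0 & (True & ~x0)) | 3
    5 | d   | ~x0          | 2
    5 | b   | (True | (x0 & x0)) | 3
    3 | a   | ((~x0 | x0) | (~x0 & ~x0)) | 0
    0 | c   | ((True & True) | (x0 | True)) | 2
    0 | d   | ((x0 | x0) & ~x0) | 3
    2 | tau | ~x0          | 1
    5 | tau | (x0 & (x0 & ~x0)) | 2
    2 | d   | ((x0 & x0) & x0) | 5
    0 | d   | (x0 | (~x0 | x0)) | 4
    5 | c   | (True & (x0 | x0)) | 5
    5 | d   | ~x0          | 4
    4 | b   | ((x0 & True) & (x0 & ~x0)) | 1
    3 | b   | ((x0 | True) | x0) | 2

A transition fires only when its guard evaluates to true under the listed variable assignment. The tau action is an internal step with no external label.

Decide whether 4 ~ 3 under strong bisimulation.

Refine partition for ~:
  P[0] = {{0,1,2,3,4,5}}
  P[1] = {{0},{1,4},{2},{3},{5}}
5 equivalence class(es) (converged in 2)
class of 4: {1,4}; class of 3: {3}

Answer: NOT BISIMILAR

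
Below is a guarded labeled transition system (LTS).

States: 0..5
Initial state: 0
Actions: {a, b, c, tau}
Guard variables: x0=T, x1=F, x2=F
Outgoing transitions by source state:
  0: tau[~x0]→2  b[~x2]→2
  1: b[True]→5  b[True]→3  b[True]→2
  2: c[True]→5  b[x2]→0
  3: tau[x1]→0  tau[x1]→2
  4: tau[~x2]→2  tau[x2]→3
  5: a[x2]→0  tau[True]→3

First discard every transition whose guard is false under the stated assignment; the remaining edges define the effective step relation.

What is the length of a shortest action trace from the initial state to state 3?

BFS to 3:
  L0 = {0}
  L1 = {2}
  L2 = {5}
  L3 = {3}
3 enters at depth 3; path b·c·tau

Answer: 3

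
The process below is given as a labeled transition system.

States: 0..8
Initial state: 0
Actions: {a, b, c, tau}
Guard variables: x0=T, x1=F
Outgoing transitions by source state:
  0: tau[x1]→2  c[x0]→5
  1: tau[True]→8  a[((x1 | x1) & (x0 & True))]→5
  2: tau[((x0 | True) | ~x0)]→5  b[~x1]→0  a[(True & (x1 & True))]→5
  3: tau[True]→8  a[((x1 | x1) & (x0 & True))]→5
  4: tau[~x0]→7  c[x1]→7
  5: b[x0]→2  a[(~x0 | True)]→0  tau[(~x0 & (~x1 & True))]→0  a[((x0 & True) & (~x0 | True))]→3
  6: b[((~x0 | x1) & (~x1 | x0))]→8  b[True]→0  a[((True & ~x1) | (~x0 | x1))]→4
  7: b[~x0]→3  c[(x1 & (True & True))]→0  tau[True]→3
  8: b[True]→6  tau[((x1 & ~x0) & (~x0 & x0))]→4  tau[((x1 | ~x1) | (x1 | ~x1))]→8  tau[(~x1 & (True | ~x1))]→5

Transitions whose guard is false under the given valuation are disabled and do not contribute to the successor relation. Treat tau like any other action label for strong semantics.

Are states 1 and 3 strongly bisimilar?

Compute ~ classes (split until stable):
  π0 = {{0,1,2,3,4,5,6,7,8}}
  π1 = {{0},{1,3,7},{2,8},{4},{5,6}}
  π2 = {{0},{1,3},{2},{4},{5},{6},{7},{8}}
stable after 3 split(s): 8 block(s)
1∈{1,3}, 3∈{1,3}

Answer: BISIMILAR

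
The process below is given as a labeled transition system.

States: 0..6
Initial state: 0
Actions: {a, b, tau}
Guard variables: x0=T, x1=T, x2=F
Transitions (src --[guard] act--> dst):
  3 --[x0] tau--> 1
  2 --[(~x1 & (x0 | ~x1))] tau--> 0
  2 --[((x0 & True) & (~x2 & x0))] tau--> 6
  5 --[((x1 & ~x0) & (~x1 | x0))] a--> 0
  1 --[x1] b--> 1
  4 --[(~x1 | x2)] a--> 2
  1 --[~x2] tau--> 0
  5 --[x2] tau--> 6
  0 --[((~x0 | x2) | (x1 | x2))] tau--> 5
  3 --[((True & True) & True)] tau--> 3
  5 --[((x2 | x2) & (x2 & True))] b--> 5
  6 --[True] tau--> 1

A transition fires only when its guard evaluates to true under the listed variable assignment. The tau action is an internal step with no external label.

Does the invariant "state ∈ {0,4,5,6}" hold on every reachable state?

Inv-set: {0,4,5,6}
Reachable = {0,5}
  0: safe
  5: safe

Answer: INVARIANT HOLDS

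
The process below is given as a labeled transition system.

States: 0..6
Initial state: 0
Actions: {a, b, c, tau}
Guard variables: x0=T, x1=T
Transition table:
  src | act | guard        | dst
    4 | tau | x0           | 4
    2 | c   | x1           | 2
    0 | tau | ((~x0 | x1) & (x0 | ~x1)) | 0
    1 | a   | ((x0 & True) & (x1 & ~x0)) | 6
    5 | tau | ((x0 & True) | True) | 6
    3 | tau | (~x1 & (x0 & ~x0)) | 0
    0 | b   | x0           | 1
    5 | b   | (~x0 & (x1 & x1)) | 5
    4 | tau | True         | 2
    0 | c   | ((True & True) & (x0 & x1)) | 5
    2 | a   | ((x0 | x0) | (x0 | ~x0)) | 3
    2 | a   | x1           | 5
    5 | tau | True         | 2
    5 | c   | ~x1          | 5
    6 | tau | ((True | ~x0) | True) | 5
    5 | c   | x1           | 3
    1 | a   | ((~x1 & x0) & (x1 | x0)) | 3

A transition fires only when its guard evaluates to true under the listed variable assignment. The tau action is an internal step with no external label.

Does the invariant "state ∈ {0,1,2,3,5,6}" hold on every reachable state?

Allowed set {0,1,2,3,5,6}
R = {0,1,2,3,5,6}
  0: ✓
  1: ✓
  2: ✓
  3: ✓
  5: ✓
  6: ✓

Answer: INVARIANT HOLDS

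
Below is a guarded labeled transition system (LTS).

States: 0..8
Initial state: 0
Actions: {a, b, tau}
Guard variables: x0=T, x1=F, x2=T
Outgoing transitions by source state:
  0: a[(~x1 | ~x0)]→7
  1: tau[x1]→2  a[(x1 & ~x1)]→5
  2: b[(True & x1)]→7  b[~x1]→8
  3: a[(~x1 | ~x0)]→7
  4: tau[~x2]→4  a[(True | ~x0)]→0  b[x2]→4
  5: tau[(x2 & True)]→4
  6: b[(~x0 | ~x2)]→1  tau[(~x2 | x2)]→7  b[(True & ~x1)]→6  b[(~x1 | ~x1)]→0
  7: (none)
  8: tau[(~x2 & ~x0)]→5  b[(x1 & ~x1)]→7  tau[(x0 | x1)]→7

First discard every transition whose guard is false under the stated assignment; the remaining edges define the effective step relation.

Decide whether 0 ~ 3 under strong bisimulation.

Refine partition for ~:
  P[0] = {{0,1,2,3,4,5,6,7,8}}
  P[1] = {{0,3},{1,7},{2},{4},{5,8},{6}}
  P[2] = {{0,3},{1,7},{2},{4},{5},{6},{8}}
7 equivalence class(es) (converged in 3)
0∈{0,3}, 3∈{0,3}

Answer: BISIMILAR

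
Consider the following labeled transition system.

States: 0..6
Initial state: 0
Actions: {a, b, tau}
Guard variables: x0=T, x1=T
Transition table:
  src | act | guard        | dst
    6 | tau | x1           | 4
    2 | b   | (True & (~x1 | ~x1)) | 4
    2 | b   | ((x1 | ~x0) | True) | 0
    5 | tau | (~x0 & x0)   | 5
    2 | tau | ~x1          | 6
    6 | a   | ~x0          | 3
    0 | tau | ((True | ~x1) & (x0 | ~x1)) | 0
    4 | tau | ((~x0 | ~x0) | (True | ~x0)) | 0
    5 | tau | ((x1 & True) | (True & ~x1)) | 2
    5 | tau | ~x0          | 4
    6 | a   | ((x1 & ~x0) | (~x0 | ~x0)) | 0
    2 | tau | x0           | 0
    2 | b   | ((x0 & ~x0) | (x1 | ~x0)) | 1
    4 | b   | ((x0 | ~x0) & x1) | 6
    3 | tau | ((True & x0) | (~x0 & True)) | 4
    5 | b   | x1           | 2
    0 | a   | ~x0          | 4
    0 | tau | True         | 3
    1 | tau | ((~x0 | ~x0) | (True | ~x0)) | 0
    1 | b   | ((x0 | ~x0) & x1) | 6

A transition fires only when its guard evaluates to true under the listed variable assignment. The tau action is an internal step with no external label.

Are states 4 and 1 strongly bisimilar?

Answer: BISIMILAR

Analysis:
Bisimulation quotient by refinement:
  P[0] = {{0,1,2,3,4,5,6}}
  P[1] = {{0,3,6},{1,2,4,5}}
  P[2] = {{0},{1,4},{2},{3,6},{5}}
5 equivalence class(es) (converged in 3)
[4]={1,4}  [1]={1,4}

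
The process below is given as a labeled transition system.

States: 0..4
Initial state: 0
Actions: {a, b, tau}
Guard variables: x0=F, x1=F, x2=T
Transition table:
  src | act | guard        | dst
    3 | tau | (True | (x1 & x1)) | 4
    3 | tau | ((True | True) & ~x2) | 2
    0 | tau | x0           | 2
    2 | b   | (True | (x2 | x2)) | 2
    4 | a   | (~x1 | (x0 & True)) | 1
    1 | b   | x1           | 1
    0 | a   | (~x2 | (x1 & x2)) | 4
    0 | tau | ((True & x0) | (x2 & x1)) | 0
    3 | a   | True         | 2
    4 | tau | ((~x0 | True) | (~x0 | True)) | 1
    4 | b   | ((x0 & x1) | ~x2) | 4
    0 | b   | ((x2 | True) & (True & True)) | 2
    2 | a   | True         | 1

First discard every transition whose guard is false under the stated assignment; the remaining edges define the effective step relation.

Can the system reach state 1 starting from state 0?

Answer: REACHABLE

Analysis:
After dropping false guards: 7 live edges.
depth 0: {0}
depth 1: {2}  cumulative {0,2}
depth 2: {1}  cumulative {0,1,2}
R = {0,1,2}
Path to 1: b·a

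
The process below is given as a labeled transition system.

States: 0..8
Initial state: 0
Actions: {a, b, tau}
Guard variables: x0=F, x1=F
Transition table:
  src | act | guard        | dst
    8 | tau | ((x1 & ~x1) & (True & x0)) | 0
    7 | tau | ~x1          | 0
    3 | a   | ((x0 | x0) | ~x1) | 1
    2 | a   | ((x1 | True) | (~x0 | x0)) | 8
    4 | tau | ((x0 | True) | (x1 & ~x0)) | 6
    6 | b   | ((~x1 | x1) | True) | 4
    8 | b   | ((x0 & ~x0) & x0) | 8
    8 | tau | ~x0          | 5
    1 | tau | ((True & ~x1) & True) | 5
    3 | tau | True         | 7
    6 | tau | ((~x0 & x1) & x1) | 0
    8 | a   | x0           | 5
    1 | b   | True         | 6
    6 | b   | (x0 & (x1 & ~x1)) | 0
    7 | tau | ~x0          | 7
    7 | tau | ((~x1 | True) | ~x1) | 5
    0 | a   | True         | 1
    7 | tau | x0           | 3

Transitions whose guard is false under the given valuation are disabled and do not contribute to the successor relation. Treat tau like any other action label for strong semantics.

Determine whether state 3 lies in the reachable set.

Answer: UNREACHABLE

Trace:
After dropping false guards: 12 live edges.
Layer 0: {0}
Layer 1: {1}  total {0,1}
Layer 2: {5,6}  total {0,1,5,6}
Layer 3: {4}  total {0,1,4,5,6}
Reach set: {0,1,4,5,6}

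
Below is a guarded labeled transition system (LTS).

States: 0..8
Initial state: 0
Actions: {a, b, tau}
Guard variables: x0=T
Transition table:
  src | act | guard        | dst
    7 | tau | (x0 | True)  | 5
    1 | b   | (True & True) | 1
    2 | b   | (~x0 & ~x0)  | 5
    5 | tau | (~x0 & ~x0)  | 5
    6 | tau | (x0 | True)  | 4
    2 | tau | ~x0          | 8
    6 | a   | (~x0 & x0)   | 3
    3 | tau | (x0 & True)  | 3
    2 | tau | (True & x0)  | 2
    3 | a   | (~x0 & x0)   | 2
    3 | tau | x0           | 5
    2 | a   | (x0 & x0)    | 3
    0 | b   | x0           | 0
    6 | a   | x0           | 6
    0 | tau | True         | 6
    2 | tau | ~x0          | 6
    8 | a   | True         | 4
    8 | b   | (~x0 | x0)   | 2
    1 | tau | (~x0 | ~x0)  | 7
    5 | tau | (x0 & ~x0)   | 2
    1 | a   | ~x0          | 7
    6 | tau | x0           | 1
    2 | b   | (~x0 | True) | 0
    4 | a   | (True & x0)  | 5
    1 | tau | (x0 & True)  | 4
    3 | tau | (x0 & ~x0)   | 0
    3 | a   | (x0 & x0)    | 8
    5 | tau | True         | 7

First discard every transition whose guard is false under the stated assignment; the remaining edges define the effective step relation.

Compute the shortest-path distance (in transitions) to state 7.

Answer: 4

Working:
BFS to 7:
  depth 0: {0}
  depth 1: {6}
  depth 2: {1,4}
  depth 3: {5}
  depth 4: {7}
first hit 7 at d=4 via tau·tau·a·tau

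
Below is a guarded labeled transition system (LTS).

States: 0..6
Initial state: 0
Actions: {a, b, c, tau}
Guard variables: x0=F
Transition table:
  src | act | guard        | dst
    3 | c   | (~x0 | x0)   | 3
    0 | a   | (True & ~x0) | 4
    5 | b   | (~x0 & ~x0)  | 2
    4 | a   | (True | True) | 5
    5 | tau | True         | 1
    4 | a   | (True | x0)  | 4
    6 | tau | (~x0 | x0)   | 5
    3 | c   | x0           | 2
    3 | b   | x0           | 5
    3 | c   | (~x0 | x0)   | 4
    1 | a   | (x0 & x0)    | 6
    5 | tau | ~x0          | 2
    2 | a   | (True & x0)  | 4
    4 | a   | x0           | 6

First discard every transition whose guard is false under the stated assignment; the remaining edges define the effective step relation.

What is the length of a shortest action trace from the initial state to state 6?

Answer: UNREACHABLE

Analysis:
Breadth-first toward 6:
  Layer 0: {0}
  Layer 1: {4}
  Layer 2: {5}
  Layer 3: {1,2}
6 never appears.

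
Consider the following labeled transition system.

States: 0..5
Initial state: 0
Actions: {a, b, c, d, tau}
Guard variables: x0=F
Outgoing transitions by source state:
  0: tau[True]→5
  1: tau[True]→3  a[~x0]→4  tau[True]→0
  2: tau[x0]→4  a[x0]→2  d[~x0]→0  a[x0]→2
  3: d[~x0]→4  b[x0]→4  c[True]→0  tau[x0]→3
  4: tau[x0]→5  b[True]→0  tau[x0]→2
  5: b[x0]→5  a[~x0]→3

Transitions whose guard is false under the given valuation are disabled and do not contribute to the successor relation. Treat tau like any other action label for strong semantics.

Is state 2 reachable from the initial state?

Guard filter leaves 9 enabled edge(s).
depth 0: {0}
depth 1: {5}  now seen {0,5}
depth 2: {3}  now seen {0,3,5}
depth 3: {4}  now seen {0,3,4,5}
Reach set: {0,3,4,5}

Answer: UNREACHABLE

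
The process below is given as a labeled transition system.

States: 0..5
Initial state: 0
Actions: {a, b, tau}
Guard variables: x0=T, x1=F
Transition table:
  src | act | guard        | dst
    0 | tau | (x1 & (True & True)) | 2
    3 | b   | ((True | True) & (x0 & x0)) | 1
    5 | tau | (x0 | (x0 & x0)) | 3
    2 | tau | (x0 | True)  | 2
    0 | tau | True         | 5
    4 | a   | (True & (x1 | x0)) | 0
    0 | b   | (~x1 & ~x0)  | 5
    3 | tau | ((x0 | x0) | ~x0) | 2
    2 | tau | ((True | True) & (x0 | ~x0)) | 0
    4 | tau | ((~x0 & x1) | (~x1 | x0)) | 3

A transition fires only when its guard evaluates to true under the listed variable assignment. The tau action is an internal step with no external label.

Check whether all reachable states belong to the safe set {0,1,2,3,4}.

Answer: INVARIANT VIOLATED at state 5

Trace:
Safe = {0,1,2,3,4}
R = {0,1,2,3,5}
  0: ok
  1: ok
  2: ok
  3: ok
  5: VIOLATES
counterexample path to 5: tau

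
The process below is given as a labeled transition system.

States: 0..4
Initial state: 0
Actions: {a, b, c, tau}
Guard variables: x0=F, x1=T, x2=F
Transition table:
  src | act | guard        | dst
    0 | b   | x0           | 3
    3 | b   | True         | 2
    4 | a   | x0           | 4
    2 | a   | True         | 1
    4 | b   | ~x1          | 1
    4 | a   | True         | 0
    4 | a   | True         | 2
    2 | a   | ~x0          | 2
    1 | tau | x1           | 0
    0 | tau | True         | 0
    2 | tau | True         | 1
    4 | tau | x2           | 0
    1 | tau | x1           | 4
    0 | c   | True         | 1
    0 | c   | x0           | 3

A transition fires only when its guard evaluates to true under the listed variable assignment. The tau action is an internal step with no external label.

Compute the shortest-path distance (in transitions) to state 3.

Breadth-first toward 3:
  Layer 0: {0}
  Layer 1: {1}
  Layer 2: {4}
  Layer 3: {2}
3 never appears.

Answer: UNREACHABLE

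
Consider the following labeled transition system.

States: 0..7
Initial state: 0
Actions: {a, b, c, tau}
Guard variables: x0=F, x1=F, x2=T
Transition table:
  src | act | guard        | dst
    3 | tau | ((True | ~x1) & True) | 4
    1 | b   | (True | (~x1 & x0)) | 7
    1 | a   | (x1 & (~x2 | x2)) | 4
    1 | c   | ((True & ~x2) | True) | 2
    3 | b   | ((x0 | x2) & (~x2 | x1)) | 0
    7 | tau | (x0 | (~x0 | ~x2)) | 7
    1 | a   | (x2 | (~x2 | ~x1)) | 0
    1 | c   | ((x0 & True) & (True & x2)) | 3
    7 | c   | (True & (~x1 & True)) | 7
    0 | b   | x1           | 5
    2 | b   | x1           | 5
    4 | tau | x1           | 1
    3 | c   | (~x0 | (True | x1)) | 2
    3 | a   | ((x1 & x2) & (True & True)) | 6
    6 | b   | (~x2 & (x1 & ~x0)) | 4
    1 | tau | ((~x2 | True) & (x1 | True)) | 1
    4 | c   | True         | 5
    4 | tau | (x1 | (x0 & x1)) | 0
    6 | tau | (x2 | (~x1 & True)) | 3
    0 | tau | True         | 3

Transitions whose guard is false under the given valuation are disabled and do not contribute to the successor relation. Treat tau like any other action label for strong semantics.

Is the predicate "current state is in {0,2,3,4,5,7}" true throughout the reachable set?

Answer: INVARIANT HOLDS

Working:
Allowed set {0,2,3,4,5,7}
R = {0,2,3,4,5}
  0: ✓
  2: ✓
  3: ✓
  4: ✓
  5: ✓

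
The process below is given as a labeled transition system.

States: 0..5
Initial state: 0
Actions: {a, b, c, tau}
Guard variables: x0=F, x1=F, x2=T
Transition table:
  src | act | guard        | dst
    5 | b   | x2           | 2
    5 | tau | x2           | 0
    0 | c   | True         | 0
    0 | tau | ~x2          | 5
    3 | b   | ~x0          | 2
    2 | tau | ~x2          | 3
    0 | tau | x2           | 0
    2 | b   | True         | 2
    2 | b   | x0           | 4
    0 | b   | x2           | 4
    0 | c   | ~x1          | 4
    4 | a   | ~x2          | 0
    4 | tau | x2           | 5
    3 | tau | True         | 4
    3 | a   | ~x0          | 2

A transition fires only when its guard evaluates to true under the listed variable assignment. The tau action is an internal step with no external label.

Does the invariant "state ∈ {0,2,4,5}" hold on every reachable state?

Answer: INVARIANT HOLDS

Analysis:
Allowed set {0,2,4,5}
R = {0,2,4,5}
  0: ✓
  2: ✓
  4: ✓
  5: ✓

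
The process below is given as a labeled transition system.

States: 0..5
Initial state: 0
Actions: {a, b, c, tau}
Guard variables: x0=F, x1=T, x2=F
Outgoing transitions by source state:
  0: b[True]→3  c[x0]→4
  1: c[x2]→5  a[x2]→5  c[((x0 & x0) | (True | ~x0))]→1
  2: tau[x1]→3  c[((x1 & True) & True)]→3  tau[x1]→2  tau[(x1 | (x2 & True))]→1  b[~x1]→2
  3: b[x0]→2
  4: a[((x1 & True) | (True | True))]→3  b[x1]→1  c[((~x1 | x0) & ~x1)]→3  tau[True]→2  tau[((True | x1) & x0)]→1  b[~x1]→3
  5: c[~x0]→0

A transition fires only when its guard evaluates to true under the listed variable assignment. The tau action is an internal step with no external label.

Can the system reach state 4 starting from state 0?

Answer: UNREACHABLE

Working:
10 transition(s) survive guard evaluation.
depth 0: {0}
depth 1: {3}  now seen {0,3}
R = {0,3}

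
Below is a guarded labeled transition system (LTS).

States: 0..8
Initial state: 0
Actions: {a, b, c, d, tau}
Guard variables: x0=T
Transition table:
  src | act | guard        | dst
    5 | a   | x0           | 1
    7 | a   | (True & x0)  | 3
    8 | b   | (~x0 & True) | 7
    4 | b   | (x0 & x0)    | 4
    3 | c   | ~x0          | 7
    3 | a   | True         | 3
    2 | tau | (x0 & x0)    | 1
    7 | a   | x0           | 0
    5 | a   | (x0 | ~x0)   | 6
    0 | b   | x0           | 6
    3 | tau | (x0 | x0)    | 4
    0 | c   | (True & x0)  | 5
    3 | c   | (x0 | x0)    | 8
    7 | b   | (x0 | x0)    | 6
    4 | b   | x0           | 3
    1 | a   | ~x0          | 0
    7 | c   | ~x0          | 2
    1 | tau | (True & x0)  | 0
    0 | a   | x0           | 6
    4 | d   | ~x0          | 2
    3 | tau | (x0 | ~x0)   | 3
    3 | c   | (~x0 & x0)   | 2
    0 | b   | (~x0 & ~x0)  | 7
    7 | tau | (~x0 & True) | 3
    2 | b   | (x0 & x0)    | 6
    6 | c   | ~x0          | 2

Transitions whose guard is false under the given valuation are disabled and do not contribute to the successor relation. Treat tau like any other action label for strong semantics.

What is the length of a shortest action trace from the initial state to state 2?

BFS to 2:
  Layer 0: {0}
  Layer 1: {5,6}
  Layer 2: {1}
2 never appears.

Answer: UNREACHABLE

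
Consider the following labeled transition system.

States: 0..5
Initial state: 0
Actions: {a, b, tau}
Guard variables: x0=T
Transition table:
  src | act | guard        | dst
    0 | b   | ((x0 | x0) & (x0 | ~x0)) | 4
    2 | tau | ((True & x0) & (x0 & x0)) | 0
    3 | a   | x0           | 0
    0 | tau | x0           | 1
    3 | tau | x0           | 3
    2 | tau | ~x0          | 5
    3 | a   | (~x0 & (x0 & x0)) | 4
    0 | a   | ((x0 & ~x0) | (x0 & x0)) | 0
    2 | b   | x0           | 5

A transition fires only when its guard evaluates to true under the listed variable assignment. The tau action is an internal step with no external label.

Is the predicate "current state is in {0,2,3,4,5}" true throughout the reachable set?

Answer: INVARIANT VIOLATED at state 1

Analysis:
Safe = {0,2,3,4,5}
R = {0,1,4}
  0: ok
  1: VIOLATES
  4: ok
reach 1 via tau — violates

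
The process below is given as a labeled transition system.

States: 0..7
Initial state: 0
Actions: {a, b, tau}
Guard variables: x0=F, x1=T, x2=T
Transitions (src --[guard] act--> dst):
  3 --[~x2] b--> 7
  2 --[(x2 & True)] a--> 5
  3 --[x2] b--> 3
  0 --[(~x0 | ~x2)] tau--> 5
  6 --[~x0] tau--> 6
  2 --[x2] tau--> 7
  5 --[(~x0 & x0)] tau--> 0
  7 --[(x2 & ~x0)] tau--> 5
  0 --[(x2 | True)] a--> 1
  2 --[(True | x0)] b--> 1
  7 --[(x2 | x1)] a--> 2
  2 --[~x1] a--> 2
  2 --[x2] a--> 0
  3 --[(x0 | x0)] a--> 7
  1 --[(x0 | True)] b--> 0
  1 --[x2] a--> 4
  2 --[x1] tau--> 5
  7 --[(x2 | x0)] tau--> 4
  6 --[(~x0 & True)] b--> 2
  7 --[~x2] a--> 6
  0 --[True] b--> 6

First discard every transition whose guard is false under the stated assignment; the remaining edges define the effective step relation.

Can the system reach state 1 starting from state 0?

Answer: REACHABLE

Working:
Guard filter leaves 16 enabled edge(s).
depth 0: {0}
depth 1: {1,5,6}  cumulative {0,1,5,6}
depth 2: {2,4}  cumulative {0,1,2,4,5,6}
depth 3: {7}  cumulative {0,1,2,4,5,6,7}
Reachable = {0,1,2,4,5,6,7}
trace reaching 1: a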